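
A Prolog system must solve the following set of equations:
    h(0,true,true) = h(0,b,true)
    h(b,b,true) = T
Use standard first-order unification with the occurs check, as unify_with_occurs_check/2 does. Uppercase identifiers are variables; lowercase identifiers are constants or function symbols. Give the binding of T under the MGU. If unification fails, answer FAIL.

Decompose h/3: 0 = 0,  true = b,  true = true.
Delete trivial equation 0 = 0.
Clash: constants true and b differ; no unifier exists.

FAIL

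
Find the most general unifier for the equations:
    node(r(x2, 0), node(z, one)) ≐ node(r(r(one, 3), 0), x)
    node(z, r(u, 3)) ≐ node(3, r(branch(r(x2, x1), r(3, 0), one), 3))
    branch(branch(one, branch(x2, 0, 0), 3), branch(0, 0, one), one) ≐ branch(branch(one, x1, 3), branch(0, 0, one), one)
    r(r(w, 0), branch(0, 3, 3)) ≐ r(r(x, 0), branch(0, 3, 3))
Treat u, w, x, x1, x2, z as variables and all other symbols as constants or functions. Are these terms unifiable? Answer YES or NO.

Decompose node/2: r(x2, 0) ≐ r(r(one, 3), 0),  node(z, one) ≐ x.
Decompose r/2: x2 ≐ r(one, 3),  0 ≐ 0.
Bind x2 := r(one, 3); substituting into the 2 remaining equations that mention x2 gives: node(z, r(u, 3)) ≐ node(3, r(branch(r(r(one, 3), x1), r(3, 0), one), 3)),  branch(branch(one, branch(r(one, 3), 0, 0), 3), branch(0, 0, one), one) ≐ branch(branch(one, x1, 3), branch(0, 0, one), one).
Delete trivial equation 0 ≐ 0.
Bind x := node(z, one); substituting into the one remaining equation that mentions x gives: r(r(w, 0), branch(0, 3, 3)) ≐ r(r(node(z, one), 0), branch(0, 3, 3)).
Decompose node/2: z ≐ 3,  r(u, 3) ≐ r(branch(r(r(one, 3), x1), r(3, 0), one), 3).
Bind z := 3; substituting into the one remaining equation that mentions z gives: r(r(w, 0), branch(0, 3, 3)) ≐ r(r(node(3, one), 0), branch(0, 3, 3)). Substituting into the earlier binding gives x := node(3, one).
Decompose r/2: u ≐ branch(r(r(one, 3), x1), r(3, 0), one),  3 ≐ 3.
Bind u := branch(r(r(one, 3), x1), r(3, 0), one); no other remaining equation mentions u.
Delete trivial equation 3 ≐ 3.
Decompose branch/3: branch(one, branch(r(one, 3), 0, 0), 3) ≐ branch(one, x1, 3),  branch(0, 0, one) ≐ branch(0, 0, one),  one ≐ one.
Decompose branch/3: one ≐ one,  branch(r(one, 3), 0, 0) ≐ x1,  3 ≐ 3.
Delete trivial equation one ≐ one.
Bind x1 := branch(r(one, 3), 0, 0); no other remaining equation mentions x1. Substituting into the earlier binding gives u := branch(r(r(one, 3), branch(r(one, 3), 0, 0)), r(3, 0), one).
Delete trivial equation 3 ≐ 3.
Delete trivial equation branch(0, 0, one) ≐ branch(0, 0, one).
Delete trivial equation one ≐ one.
Decompose r/2: r(w, 0) ≐ r(node(3, one), 0),  branch(0, 3, 3) ≐ branch(0, 3, 3).
Decompose r/2: w ≐ node(3, one),  0 ≐ 0.
Bind w := node(3, one); no other remaining equation mentions w.
Delete trivial equation 0 ≐ 0.
Delete trivial equation branch(0, 3, 3) ≐ branch(0, 3, 3).
No equations remain and no clash or occurs-check failure arose, so a unifier exists.

YES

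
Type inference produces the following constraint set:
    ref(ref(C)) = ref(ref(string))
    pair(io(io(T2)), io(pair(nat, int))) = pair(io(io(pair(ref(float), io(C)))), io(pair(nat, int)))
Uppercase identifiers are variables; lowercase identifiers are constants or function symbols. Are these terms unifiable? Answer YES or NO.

Decompose ref/1: ref(C) = ref(string).
Decompose ref/1: C = string.
Bind C := string; substituting into the remaining equation gives: pair(io(io(T2)), io(pair(nat, int))) = pair(io(io(pair(ref(float), io(string)))), io(pair(nat, int))).
Decompose pair/2: io(io(T2)) = io(io(pair(ref(float), io(string)))),  io(pair(nat, int)) = io(pair(nat, int)).
Decompose io/1: io(T2) = io(pair(ref(float), io(string))).
Decompose io/1: T2 = pair(ref(float), io(string)).
Bind T2 := pair(ref(float), io(string)); no other remaining equation mentions T2.
Delete trivial equation io(pair(nat, int)) = io(pair(nat, int)).
No equations remain and no clash or occurs-check failure arose, so a unifier exists.

YES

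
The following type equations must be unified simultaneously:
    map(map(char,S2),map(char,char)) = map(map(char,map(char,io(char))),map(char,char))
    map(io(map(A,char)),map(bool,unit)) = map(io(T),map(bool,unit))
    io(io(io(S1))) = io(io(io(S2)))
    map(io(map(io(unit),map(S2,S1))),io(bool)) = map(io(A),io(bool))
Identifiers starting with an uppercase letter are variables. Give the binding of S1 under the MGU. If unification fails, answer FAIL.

Decompose map/2: map(char,S2) = map(char,map(char,io(char))),  map(char,char) = map(char,char).
Decompose map/2: char = char,  S2 = map(char,io(char)).
Delete trivial equation char = char.
Bind S2 := map(char,io(char)); substituting into the 2 remaining equations that mention S2 gives: io(io(io(S1))) = io(io(io(map(char,io(char))))),  map(io(map(io(unit),map(map(char,io(char)),S1))),io(bool)) = map(io(A),io(bool)).
Delete trivial equation map(char,char) = map(char,char).
Decompose map/2: io(map(A,char)) = io(T),  map(bool,unit) = map(bool,unit).
Decompose io/1: map(A,char) = T.
Bind T := map(A,char); no other remaining equation mentions T.
Delete trivial equation map(bool,unit) = map(bool,unit).
Decompose io/1: io(io(S1)) = io(io(map(char,io(char)))).
Decompose io/1: io(S1) = io(map(char,io(char))).
Decompose io/1: S1 = map(char,io(char)).
Bind S1 := map(char,io(char)); substituting into the remaining equation gives: map(io(map(io(unit),map(map(char,io(char)),map(char,io(char))))),io(bool)) = map(io(A),io(bool)).
Decompose map/2: io(map(io(unit),map(map(char,io(char)),map(char,io(char))))) = io(A),  io(bool) = io(bool).
Decompose io/1: map(io(unit),map(map(char,io(char)),map(char,io(char)))) = A.
Bind A := map(io(unit),map(map(char,io(char)),map(char,io(char)))); no other remaining equation mentions A. Substituting into the earlier binding gives T := map(map(io(unit),map(map(char,io(char)),map(char,io(char)))),char).
Delete trivial equation io(bool) = io(bool).
MGU = { S2 ↦ map(char,io(char)), T ↦ map(map(io(unit),map(map(char,io(char)),map(char,io(char)))),char), S1 ↦ map(char,io(char)), A ↦ map(io(unit),map(map(char,io(char)),map(char,io(char)))) }, so S1 ↦ map(char,io(char)).

map(char,io(char))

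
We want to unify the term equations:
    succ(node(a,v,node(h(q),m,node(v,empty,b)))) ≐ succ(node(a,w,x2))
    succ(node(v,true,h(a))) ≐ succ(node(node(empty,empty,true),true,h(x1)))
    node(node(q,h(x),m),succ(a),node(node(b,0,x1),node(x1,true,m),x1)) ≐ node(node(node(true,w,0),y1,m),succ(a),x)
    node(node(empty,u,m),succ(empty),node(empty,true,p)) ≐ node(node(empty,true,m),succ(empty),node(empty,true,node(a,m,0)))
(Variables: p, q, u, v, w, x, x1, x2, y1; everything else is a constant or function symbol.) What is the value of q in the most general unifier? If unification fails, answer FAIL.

node(true,node(empty,empty,true),0)

Decompose succ/1: node(a,v,node(h(q),m,node(v,empty,b))) ≐ node(a,w,x2).
Decompose node/3: a ≐ a,  v ≐ w,  node(h(q),m,node(v,empty,b)) ≐ x2.
Delete trivial equation a ≐ a.
Bind v := w; substituting into the 2 remaining equations that mention v gives: node(h(q),m,node(w,empty,b)) ≐ x2,  succ(node(w,true,h(a))) ≐ succ(node(node(empty,empty,true),true,h(x1))).
Bind x2 := node(h(q),m,node(w,empty,b)); no other remaining equation mentions x2.
Decompose succ/1: node(w,true,h(a)) ≐ node(node(empty,empty,true),true,h(x1)).
Decompose node/3: w ≐ node(empty,empty,true),  true ≐ true,  h(a) ≐ h(x1).
Bind w := node(empty,empty,true); substituting into the one remaining equation that mentions w gives: node(node(q,h(x),m),succ(a),node(node(b,0,x1),node(x1,true,m),x1)) ≐ node(node(node(true,node(empty,empty,true),0),y1,m),succ(a),x). Substituting into the earlier bindings gives v := node(empty,empty,true), x2 := node(h(q),m,node(node(empty,empty,true),empty,b)).
Delete trivial equation true ≐ true.
Decompose h/1: a ≐ x1.
Bind x1 := a; substituting into the one remaining equation that mentions x1 gives: node(node(q,h(x),m),succ(a),node(node(b,0,a),node(a,true,m),a)) ≐ node(node(node(true,node(empty,empty,true),0),y1,m),succ(a),x).
Decompose node/3: node(q,h(x),m) ≐ node(node(true,node(empty,empty,true),0),y1,m),  succ(a) ≐ succ(a),  node(node(b,0,a),node(a,true,m),a) ≐ x.
Decompose node/3: q ≐ node(true,node(empty,empty,true),0),  h(x) ≐ y1,  m ≐ m.
Bind q := node(true,node(empty,empty,true),0); no other remaining equation mentions q. Substituting into the earlier binding gives x2 := node(h(node(true,node(empty,empty,true),0)),m,node(node(empty,empty,true),empty,b)).
Bind y1 := h(x); no other remaining equation mentions y1.
Delete trivial equation m ≐ m.
Delete trivial equation succ(a) ≐ succ(a).
Bind x := node(node(b,0,a),node(a,true,m),a); no other remaining equation mentions x. Substituting into the earlier binding gives y1 := h(node(node(b,0,a),node(a,true,m),a)).
Decompose node/3: node(empty,u,m) ≐ node(empty,true,m),  succ(empty) ≐ succ(empty),  node(empty,true,p) ≐ node(empty,true,node(a,m,0)).
Decompose node/3: empty ≐ empty,  u ≐ true,  m ≐ m.
Delete trivial equation empty ≐ empty.
Bind u := true; no other remaining equation mentions u.
Delete trivial equation m ≐ m.
Delete trivial equation succ(empty) ≐ succ(empty).
Decompose node/3: empty ≐ empty,  true ≐ true,  p ≐ node(a,m,0).
Delete trivial equation empty ≐ empty.
Delete trivial equation true ≐ true.
Bind p := node(a,m,0).
MGU = { v ↦ node(empty,empty,true), x2 ↦ node(h(node(true,node(empty,empty,true),0)),m,node(node(empty,empty,true),empty,b)), w ↦ node(empty,empty,true), x1 ↦ a, q ↦ node(true,node(empty,empty,true),0), y1 ↦ h(node(node(b,0,a),node(a,true,m),a)), x ↦ node(node(b,0,a),node(a,true,m),a), u ↦ true, p ↦ node(a,m,0) }, so q ↦ node(true,node(empty,empty,true),0).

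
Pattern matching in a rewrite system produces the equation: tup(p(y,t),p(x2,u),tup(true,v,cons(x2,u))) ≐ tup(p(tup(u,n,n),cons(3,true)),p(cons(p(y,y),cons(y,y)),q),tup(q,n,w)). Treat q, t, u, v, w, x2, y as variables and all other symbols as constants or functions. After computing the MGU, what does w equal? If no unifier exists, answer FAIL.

cons(cons(p(tup(true,n,n),tup(true,n,n)),cons(tup(true,n,n),tup(true,n,n))),true)

Decompose tup/3: p(y,t) ≐ p(tup(u,n,n),cons(3,true)),  p(x2,u) ≐ p(cons(p(y,y),cons(y,y)),q),  tup(true,v,cons(x2,u)) ≐ tup(q,n,w).
Decompose p/2: y ≐ tup(u,n,n),  t ≐ cons(3,true).
Bind y := tup(u,n,n); substituting into the one remaining equation that mentions y gives: p(x2,u) ≐ p(cons(p(tup(u,n,n),tup(u,n,n)),cons(tup(u,n,n),tup(u,n,n))),q).
Bind t := cons(3,true); no other remaining equation mentions t.
Decompose p/2: x2 ≐ cons(p(tup(u,n,n),tup(u,n,n)),cons(tup(u,n,n),tup(u,n,n))),  u ≐ q.
Bind x2 := cons(p(tup(u,n,n),tup(u,n,n)),cons(tup(u,n,n),tup(u,n,n))); substituting into the one remaining equation that mentions x2 gives: tup(true,v,cons(cons(p(tup(u,n,n),tup(u,n,n)),cons(tup(u,n,n),tup(u,n,n))),u)) ≐ tup(q,n,w).
Bind u := q; substituting into the remaining equation gives: tup(true,v,cons(cons(p(tup(q,n,n),tup(q,n,n)),cons(tup(q,n,n),tup(q,n,n))),q)) ≐ tup(q,n,w). Substituting into the earlier bindings gives y := tup(q,n,n), x2 := cons(p(tup(q,n,n),tup(q,n,n)),cons(tup(q,n,n),tup(q,n,n))).
Decompose tup/3: true ≐ q,  v ≐ n,  cons(cons(p(tup(q,n,n),tup(q,n,n)),cons(tup(q,n,n),tup(q,n,n))),q) ≐ w.
Bind q := true; substituting into the one remaining equation that mentions q gives: cons(cons(p(tup(true,n,n),tup(true,n,n)),cons(tup(true,n,n),tup(true,n,n))),true) ≐ w. Substituting into the earlier bindings gives y := tup(true,n,n), x2 := cons(p(tup(true,n,n),tup(true,n,n)),cons(tup(true,n,n),tup(true,n,n))), u := true.
Bind v := n; no other remaining equation mentions v.
Bind w := cons(cons(p(tup(true,n,n),tup(true,n,n)),cons(tup(true,n,n),tup(true,n,n))),true).
MGU = { y := tup(true,n,n), t := cons(3,true), x2 := cons(p(tup(true,n,n),tup(true,n,n)),cons(tup(true,n,n),tup(true,n,n))), u := true, q := true, v := n, w := cons(cons(p(tup(true,n,n),tup(true,n,n)),cons(tup(true,n,n),tup(true,n,n))),true) }, so w := cons(cons(p(tup(true,n,n),tup(true,n,n)),cons(tup(true,n,n),tup(true,n,n))),true).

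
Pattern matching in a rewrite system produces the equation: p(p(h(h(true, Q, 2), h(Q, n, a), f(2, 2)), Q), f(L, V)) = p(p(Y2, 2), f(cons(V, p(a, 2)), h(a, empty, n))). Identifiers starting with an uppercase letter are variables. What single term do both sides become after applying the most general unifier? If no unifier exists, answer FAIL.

Decompose p/2: p(h(h(true, Q, 2), h(Q, n, a), f(2, 2)), Q) = p(Y2, 2),  f(L, V) = f(cons(V, p(a, 2)), h(a, empty, n)).
Decompose p/2: h(h(true, Q, 2), h(Q, n, a), f(2, 2)) = Y2,  Q = 2.
Bind Y2 := h(h(true, Q, 2), h(Q, n, a), f(2, 2)); no other remaining equation mentions Y2.
Bind Q := 2; no other remaining equation mentions Q. Substituting into the earlier binding gives Y2 := h(h(true, 2, 2), h(2, n, a), f(2, 2)).
Decompose f/2: L = cons(V, p(a, 2)),  V = h(a, empty, n).
Bind L := cons(V, p(a, 2)); no other remaining equation mentions L.
Bind V := h(a, empty, n). Substituting into the earlier binding gives L := cons(h(a, empty, n), p(a, 2)).
Applying the MGU to either side gives p(p(h(h(true, 2, 2), h(2, n, a), f(2, 2)), 2), f(cons(h(a, empty, n), p(a, 2)), h(a, empty, n))).

p(p(h(h(true, 2, 2), h(2, n, a), f(2, 2)), 2), f(cons(h(a, empty, n), p(a, 2)), h(a, empty, n)))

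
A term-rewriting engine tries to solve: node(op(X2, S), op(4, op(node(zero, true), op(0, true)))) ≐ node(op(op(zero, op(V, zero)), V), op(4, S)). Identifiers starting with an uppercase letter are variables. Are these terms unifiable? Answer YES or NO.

YES

Decompose node/2: op(X2, S) ≐ op(op(zero, op(V, zero)), V),  op(4, op(node(zero, true), op(0, true))) ≐ op(4, S).
Decompose op/2: X2 ≐ op(zero, op(V, zero)),  S ≐ V.
Bind X2 := op(zero, op(V, zero)); no other remaining equation mentions X2.
Bind S := V; substituting into the remaining equation gives: op(4, op(node(zero, true), op(0, true))) ≐ op(4, V).
Decompose op/2: 4 ≐ 4,  op(node(zero, true), op(0, true)) ≐ V.
Delete trivial equation 4 ≐ 4.
Bind V := op(node(zero, true), op(0, true)). Substituting into the earlier bindings gives X2 := op(zero, op(op(node(zero, true), op(0, true)), zero)), S := op(node(zero, true), op(0, true)).
No equations remain and no clash or occurs-check failure arose, so a unifier exists.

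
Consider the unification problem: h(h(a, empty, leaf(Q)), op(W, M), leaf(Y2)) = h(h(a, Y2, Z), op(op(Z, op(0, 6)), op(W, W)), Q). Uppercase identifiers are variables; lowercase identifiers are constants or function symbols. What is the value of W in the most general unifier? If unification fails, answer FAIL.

Decompose h/3: h(a, empty, leaf(Q)) = h(a, Y2, Z),  op(W, M) = op(op(Z, op(0, 6)), op(W, W)),  leaf(Y2) = Q.
Decompose h/3: a = a,  empty = Y2,  leaf(Q) = Z.
Delete trivial equation a = a.
Bind Y2 := empty; substituting into the one remaining equation that mentions Y2 gives: leaf(empty) = Q.
Bind Z := leaf(Q); substituting into the one remaining equation that mentions Z gives: op(W, M) = op(op(leaf(Q), op(0, 6)), op(W, W)).
Decompose op/2: W = op(leaf(Q), op(0, 6)),  M = op(W, W).
Bind W := op(leaf(Q), op(0, 6)); substituting into the one remaining equation that mentions W gives: M = op(op(leaf(Q), op(0, 6)), op(leaf(Q), op(0, 6))).
Bind M := op(op(leaf(Q), op(0, 6)), op(leaf(Q), op(0, 6))); no other remaining equation mentions M.
Bind Q := leaf(empty). Substituting into the earlier bindings gives Z := leaf(leaf(empty)), W := op(leaf(leaf(empty)), op(0, 6)), M := op(op(leaf(leaf(empty)), op(0, 6)), op(leaf(leaf(empty)), op(0, 6))).
MGU = { Y2 -> empty, Z -> leaf(leaf(empty)), W -> op(leaf(leaf(empty)), op(0, 6)), M -> op(op(leaf(leaf(empty)), op(0, 6)), op(leaf(leaf(empty)), op(0, 6))), Q -> leaf(empty) }, so W -> op(leaf(leaf(empty)), op(0, 6)).

op(leaf(leaf(empty)), op(0, 6))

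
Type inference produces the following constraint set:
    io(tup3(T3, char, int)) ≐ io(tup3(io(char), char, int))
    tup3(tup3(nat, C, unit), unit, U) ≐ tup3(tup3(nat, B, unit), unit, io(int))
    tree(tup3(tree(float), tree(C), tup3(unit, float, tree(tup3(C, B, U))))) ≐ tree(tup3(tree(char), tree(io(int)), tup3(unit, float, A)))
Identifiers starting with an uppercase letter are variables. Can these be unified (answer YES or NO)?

NO

Decompose io/1: tup3(T3, char, int) ≐ tup3(io(char), char, int).
Decompose tup3/3: T3 ≐ io(char),  char ≐ char,  int ≐ int.
Bind T3 := io(char); no other remaining equation mentions T3.
Delete trivial equation char ≐ char.
Delete trivial equation int ≐ int.
Decompose tup3/3: tup3(nat, C, unit) ≐ tup3(nat, B, unit),  unit ≐ unit,  U ≐ io(int).
Decompose tup3/3: nat ≐ nat,  C ≐ B,  unit ≐ unit.
Delete trivial equation nat ≐ nat.
Bind C := B; substituting into the one remaining equation that mentions C gives: tree(tup3(tree(float), tree(B), tup3(unit, float, tree(tup3(B, B, U))))) ≐ tree(tup3(tree(char), tree(io(int)), tup3(unit, float, A))).
Delete trivial equation unit ≐ unit.
Delete trivial equation unit ≐ unit.
Bind U := io(int); substituting into the remaining equation gives: tree(tup3(tree(float), tree(B), tup3(unit, float, tree(tup3(B, B, io(int)))))) ≐ tree(tup3(tree(char), tree(io(int)), tup3(unit, float, A))).
Decompose tree/1: tup3(tree(float), tree(B), tup3(unit, float, tree(tup3(B, B, io(int))))) ≐ tup3(tree(char), tree(io(int)), tup3(unit, float, A)).
Decompose tup3/3: tree(float) ≐ tree(char),  tree(B) ≐ tree(io(int)),  tup3(unit, float, tree(tup3(B, B, io(int)))) ≐ tup3(unit, float, A).
Decompose tree/1: float ≐ char.
Clash: constants float and char differ; no unifier exists.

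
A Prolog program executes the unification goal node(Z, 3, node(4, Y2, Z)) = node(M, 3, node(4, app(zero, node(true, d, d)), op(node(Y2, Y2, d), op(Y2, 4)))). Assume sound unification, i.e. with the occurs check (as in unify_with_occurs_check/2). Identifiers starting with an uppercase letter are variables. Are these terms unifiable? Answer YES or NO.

Decompose node/3: Z = M,  3 = 3,  node(4, Y2, Z) = node(4, app(zero, node(true, d, d)), op(node(Y2, Y2, d), op(Y2, 4))).
Bind Z := M; substituting into the one remaining equation that mentions Z gives: node(4, Y2, M) = node(4, app(zero, node(true, d, d)), op(node(Y2, Y2, d), op(Y2, 4))).
Delete trivial equation 3 = 3.
Decompose node/3: 4 = 4,  Y2 = app(zero, node(true, d, d)),  M = op(node(Y2, Y2, d), op(Y2, 4)).
Delete trivial equation 4 = 4.
Bind Y2 := app(zero, node(true, d, d)); substituting into the remaining equation gives: M = op(node(app(zero, node(true, d, d)), app(zero, node(true, d, d)), d), op(app(zero, node(true, d, d)), 4)).
Bind M := op(node(app(zero, node(true, d, d)), app(zero, node(true, d, d)), d), op(app(zero, node(true, d, d)), 4)). Substituting into the earlier binding gives Z := op(node(app(zero, node(true, d, d)), app(zero, node(true, d, d)), d), op(app(zero, node(true, d, d)), 4)).
No equations remain and no clash or occurs-check failure arose, so a unifier exists.

YES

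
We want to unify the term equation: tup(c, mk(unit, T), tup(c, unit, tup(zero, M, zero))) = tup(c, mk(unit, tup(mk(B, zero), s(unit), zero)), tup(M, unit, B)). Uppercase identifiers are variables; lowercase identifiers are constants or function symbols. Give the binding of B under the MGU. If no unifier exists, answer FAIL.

tup(zero, c, zero)

Decompose tup/3: c = c,  mk(unit, T) = mk(unit, tup(mk(B, zero), s(unit), zero)),  tup(c, unit, tup(zero, M, zero)) = tup(M, unit, B).
Delete trivial equation c = c.
Decompose mk/2: unit = unit,  T = tup(mk(B, zero), s(unit), zero).
Delete trivial equation unit = unit.
Bind T := tup(mk(B, zero), s(unit), zero); no other remaining equation mentions T.
Decompose tup/3: c = M,  unit = unit,  tup(zero, M, zero) = B.
Bind M := c; substituting into the one remaining equation that mentions M gives: tup(zero, c, zero) = B.
Delete trivial equation unit = unit.
Bind B := tup(zero, c, zero). Substituting into the earlier binding gives T := tup(mk(tup(zero, c, zero), zero), s(unit), zero).
MGU = { T := tup(mk(tup(zero, c, zero), zero), s(unit), zero), M := c, B := tup(zero, c, zero) }, so B := tup(zero, c, zero).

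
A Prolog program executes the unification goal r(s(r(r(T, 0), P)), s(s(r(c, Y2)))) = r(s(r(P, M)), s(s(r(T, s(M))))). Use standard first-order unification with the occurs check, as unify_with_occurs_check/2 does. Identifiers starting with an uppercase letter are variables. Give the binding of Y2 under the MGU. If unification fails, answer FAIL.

Decompose r/2: s(r(r(T, 0), P)) = s(r(P, M)),  s(s(r(c, Y2))) = s(s(r(T, s(M)))).
Decompose s/1: r(r(T, 0), P) = r(P, M).
Decompose r/2: r(T, 0) = P,  P = M.
Bind P := r(T, 0); substituting into the one remaining equation that mentions P gives: r(T, 0) = M.
Bind M := r(T, 0); substituting into the remaining equation gives: s(s(r(c, Y2))) = s(s(r(T, s(r(T, 0))))).
Decompose s/1: s(r(c, Y2)) = s(r(T, s(r(T, 0)))).
Decompose s/1: r(c, Y2) = r(T, s(r(T, 0))).
Decompose r/2: c = T,  Y2 = s(r(T, 0)).
Bind T := c; substituting into the remaining equation gives: Y2 = s(r(c, 0)). Substituting into the earlier bindings gives P := r(c, 0), M := r(c, 0).
Bind Y2 := s(r(c, 0)).
MGU = { P -> r(c, 0), M -> r(c, 0), T -> c, Y2 -> s(r(c, 0)) }, so Y2 -> s(r(c, 0)).

s(r(c, 0))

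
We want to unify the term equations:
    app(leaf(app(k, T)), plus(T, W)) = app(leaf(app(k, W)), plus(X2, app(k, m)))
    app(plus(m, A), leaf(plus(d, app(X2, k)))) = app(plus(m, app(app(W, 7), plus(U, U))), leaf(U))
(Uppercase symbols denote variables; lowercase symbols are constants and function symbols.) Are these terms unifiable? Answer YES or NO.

YES

Decompose app/2: leaf(app(k, T)) = leaf(app(k, W)),  plus(T, W) = plus(X2, app(k, m)).
Decompose leaf/1: app(k, T) = app(k, W).
Decompose app/2: k = k,  T = W.
Delete trivial equation k = k.
Bind T := W; substituting into the one remaining equation that mentions T gives: plus(W, W) = plus(X2, app(k, m)).
Decompose plus/2: W = X2,  W = app(k, m).
Bind W := X2; substituting into the remaining equations gives: X2 = app(k, m),  app(plus(m, A), leaf(plus(d, app(X2, k)))) = app(plus(m, app(app(X2, 7), plus(U, U))), leaf(U)). Substituting into the earlier binding gives T := X2.
Bind X2 := app(k, m); substituting into the remaining equation gives: app(plus(m, A), leaf(plus(d, app(app(k, m), k)))) = app(plus(m, app(app(app(k, m), 7), plus(U, U))), leaf(U)). Substituting into the earlier bindings gives T := app(k, m), W := app(k, m).
Decompose app/2: plus(m, A) = plus(m, app(app(app(k, m), 7), plus(U, U))),  leaf(plus(d, app(app(k, m), k))) = leaf(U).
Decompose plus/2: m = m,  A = app(app(app(k, m), 7), plus(U, U)).
Delete trivial equation m = m.
Bind A := app(app(app(k, m), 7), plus(U, U)); no other remaining equation mentions A.
Decompose leaf/1: plus(d, app(app(k, m), k)) = U.
Bind U := plus(d, app(app(k, m), k)). Substituting into the earlier binding gives A := app(app(app(k, m), 7), plus(plus(d, app(app(k, m), k)), plus(d, app(app(k, m), k)))).
No equations remain and no clash or occurs-check failure arose, so a unifier exists.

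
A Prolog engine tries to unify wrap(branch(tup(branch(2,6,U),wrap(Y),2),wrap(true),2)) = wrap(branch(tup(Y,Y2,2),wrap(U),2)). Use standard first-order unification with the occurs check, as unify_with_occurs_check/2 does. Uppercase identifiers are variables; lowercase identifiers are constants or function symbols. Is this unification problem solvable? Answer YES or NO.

YES

Decompose wrap/1: branch(tup(branch(2,6,U),wrap(Y),2),wrap(true),2) = branch(tup(Y,Y2,2),wrap(U),2).
Decompose branch/3: tup(branch(2,6,U),wrap(Y),2) = tup(Y,Y2,2),  wrap(true) = wrap(U),  2 = 2.
Decompose tup/3: branch(2,6,U) = Y,  wrap(Y) = Y2,  2 = 2.
Bind Y := branch(2,6,U); substituting into the one remaining equation that mentions Y gives: wrap(branch(2,6,U)) = Y2.
Bind Y2 := wrap(branch(2,6,U)); no other remaining equation mentions Y2.
Delete trivial equation 2 = 2.
Decompose wrap/1: true = U.
Bind U := true; no other remaining equation mentions U. Substituting into the earlier bindings gives Y := branch(2,6,true), Y2 := wrap(branch(2,6,true)).
Delete trivial equation 2 = 2.
No equations remain and no clash or occurs-check failure arose, so a unifier exists.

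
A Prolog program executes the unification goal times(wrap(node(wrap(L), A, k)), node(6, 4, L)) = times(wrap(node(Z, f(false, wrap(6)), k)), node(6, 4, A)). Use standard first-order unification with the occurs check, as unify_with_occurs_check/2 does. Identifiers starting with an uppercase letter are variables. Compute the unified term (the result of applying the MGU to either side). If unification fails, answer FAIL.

Decompose times/2: wrap(node(wrap(L), A, k)) = wrap(node(Z, f(false, wrap(6)), k)),  node(6, 4, L) = node(6, 4, A).
Decompose wrap/1: node(wrap(L), A, k) = node(Z, f(false, wrap(6)), k).
Decompose node/3: wrap(L) = Z,  A = f(false, wrap(6)),  k = k.
Bind Z := wrap(L); no other remaining equation mentions Z.
Bind A := f(false, wrap(6)); substituting into the one remaining equation that mentions A gives: node(6, 4, L) = node(6, 4, f(false, wrap(6))).
Delete trivial equation k = k.
Decompose node/3: 6 = 6,  4 = 4,  L = f(false, wrap(6)).
Delete trivial equation 6 = 6.
Delete trivial equation 4 = 4.
Bind L := f(false, wrap(6)). Substituting into the earlier binding gives Z := wrap(f(false, wrap(6))).
Applying the MGU to either side gives times(wrap(node(wrap(f(false, wrap(6))), f(false, wrap(6)), k)), node(6, 4, f(false, wrap(6)))).

times(wrap(node(wrap(f(false, wrap(6))), f(false, wrap(6)), k)), node(6, 4, f(false, wrap(6))))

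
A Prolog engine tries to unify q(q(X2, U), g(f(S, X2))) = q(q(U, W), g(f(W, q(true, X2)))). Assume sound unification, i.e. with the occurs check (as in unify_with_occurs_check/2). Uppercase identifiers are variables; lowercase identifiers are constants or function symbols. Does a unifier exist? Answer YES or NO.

Decompose q/2: q(X2, U) = q(U, W),  g(f(S, X2)) = g(f(W, q(true, X2))).
Decompose q/2: X2 = U,  U = W.
Bind X2 := U; substituting into the one remaining equation that mentions X2 gives: g(f(S, U)) = g(f(W, q(true, U))).
Bind U := W; substituting into the remaining equation gives: g(f(S, W)) = g(f(W, q(true, W))). Substituting into the earlier binding gives X2 := W.
Decompose g/1: f(S, W) = f(W, q(true, W)).
Decompose f/2: S = W,  W = q(true, W).
Bind S := W; no other remaining equation mentions S.
Occurs check fails: W occurs in q(true, W); the equation W = q(true, W) has no finite solution.

NO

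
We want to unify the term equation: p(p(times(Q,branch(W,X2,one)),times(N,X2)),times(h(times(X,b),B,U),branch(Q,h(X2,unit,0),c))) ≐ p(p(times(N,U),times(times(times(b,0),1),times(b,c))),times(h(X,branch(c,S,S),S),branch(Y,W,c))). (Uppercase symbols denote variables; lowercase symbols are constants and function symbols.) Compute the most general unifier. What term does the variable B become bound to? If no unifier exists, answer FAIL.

FAIL

Decompose p/2: p(times(Q,branch(W,X2,one)),times(N,X2)) ≐ p(times(N,U),times(times(times(b,0),1),times(b,c))),  times(h(times(X,b),B,U),branch(Q,h(X2,unit,0),c)) ≐ times(h(X,branch(c,S,S),S),branch(Y,W,c)).
Decompose p/2: times(Q,branch(W,X2,one)) ≐ times(N,U),  times(N,X2) ≐ times(times(times(b,0),1),times(b,c)).
Decompose times/2: Q ≐ N,  branch(W,X2,one) ≐ U.
Bind Q := N; substituting into the one remaining equation that mentions Q gives: times(h(times(X,b),B,U),branch(N,h(X2,unit,0),c)) ≐ times(h(X,branch(c,S,S),S),branch(Y,W,c)).
Bind U := branch(W,X2,one); substituting into the one remaining equation that mentions U gives: times(h(times(X,b),B,branch(W,X2,one)),branch(N,h(X2,unit,0),c)) ≐ times(h(X,branch(c,S,S),S),branch(Y,W,c)).
Decompose times/2: N ≐ times(times(b,0),1),  X2 ≐ times(b,c).
Bind N := times(times(b,0),1); substituting into the one remaining equation that mentions N gives: times(h(times(X,b),B,branch(W,X2,one)),branch(times(times(b,0),1),h(X2,unit,0),c)) ≐ times(h(X,branch(c,S,S),S),branch(Y,W,c)). Substituting into the earlier binding gives Q := times(times(b,0),1).
Bind X2 := times(b,c); substituting into the remaining equation gives: times(h(times(X,b),B,branch(W,times(b,c),one)),branch(times(times(b,0),1),h(times(b,c),unit,0),c)) ≐ times(h(X,branch(c,S,S),S),branch(Y,W,c)). Substituting into the earlier binding gives U := branch(W,times(b,c),one).
Decompose times/2: h(times(X,b),B,branch(W,times(b,c),one)) ≐ h(X,branch(c,S,S),S),  branch(times(times(b,0),1),h(times(b,c),unit,0),c) ≐ branch(Y,W,c).
Decompose h/3: times(X,b) ≐ X,  B ≐ branch(c,S,S),  branch(W,times(b,c),one) ≐ S.
Occurs check fails: X occurs in times(X,b); the equation X ≐ times(X,b) has no finite solution.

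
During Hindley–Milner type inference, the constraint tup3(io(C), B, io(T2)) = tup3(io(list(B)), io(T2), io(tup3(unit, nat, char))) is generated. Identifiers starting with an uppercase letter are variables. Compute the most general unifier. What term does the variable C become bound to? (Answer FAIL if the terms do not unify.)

list(io(tup3(unit, nat, char)))

Decompose tup3/3: io(C) = io(list(B)),  B = io(T2),  io(T2) = io(tup3(unit, nat, char)).
Decompose io/1: C = list(B).
Bind C := list(B); no other remaining equation mentions C.
Bind B := io(T2); no other remaining equation mentions B. Substituting into the earlier binding gives C := list(io(T2)).
Decompose io/1: T2 = tup3(unit, nat, char).
Bind T2 := tup3(unit, nat, char). Substituting into the earlier bindings gives C := list(io(tup3(unit, nat, char))), B := io(tup3(unit, nat, char)).
MGU = { C -> list(io(tup3(unit, nat, char))), B -> io(tup3(unit, nat, char)), T2 -> tup3(unit, nat, char) }, so C -> list(io(tup3(unit, nat, char))).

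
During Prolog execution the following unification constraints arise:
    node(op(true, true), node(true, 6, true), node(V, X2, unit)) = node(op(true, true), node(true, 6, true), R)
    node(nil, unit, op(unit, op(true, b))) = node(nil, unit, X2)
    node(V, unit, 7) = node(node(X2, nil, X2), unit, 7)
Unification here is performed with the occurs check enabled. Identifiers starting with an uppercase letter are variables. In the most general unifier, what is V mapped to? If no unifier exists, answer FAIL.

Decompose node/3: op(true, true) = op(true, true),  node(true, 6, true) = node(true, 6, true),  node(V, X2, unit) = R.
Delete trivial equation op(true, true) = op(true, true).
Delete trivial equation node(true, 6, true) = node(true, 6, true).
Bind R := node(V, X2, unit); no other remaining equation mentions R.
Decompose node/3: nil = nil,  unit = unit,  op(unit, op(true, b)) = X2.
Delete trivial equation nil = nil.
Delete trivial equation unit = unit.
Bind X2 := op(unit, op(true, b)); substituting into the remaining equation gives: node(V, unit, 7) = node(node(op(unit, op(true, b)), nil, op(unit, op(true, b))), unit, 7). Substituting into the earlier binding gives R := node(V, op(unit, op(true, b)), unit).
Decompose node/3: V = node(op(unit, op(true, b)), nil, op(unit, op(true, b))),  unit = unit,  7 = 7.
Bind V := node(op(unit, op(true, b)), nil, op(unit, op(true, b))); no other remaining equation mentions V. Substituting into the earlier binding gives R := node(node(op(unit, op(true, b)), nil, op(unit, op(true, b))), op(unit, op(true, b)), unit).
Delete trivial equation unit = unit.
Delete trivial equation 7 = 7.
MGU = { R = node(node(op(unit, op(true, b)), nil, op(unit, op(true, b))), op(unit, op(true, b)), unit), X2 = op(unit, op(true, b)), V = node(op(unit, op(true, b)), nil, op(unit, op(true, b))) }, so V = node(op(unit, op(true, b)), nil, op(unit, op(true, b))).

node(op(unit, op(true, b)), nil, op(unit, op(true, b)))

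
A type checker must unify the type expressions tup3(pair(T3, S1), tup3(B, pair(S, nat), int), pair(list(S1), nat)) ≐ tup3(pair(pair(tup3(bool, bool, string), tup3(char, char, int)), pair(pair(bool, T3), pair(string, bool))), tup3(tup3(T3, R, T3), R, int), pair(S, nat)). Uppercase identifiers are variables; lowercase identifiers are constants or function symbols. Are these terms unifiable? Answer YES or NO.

YES

Decompose tup3/3: pair(T3, S1) ≐ pair(pair(tup3(bool, bool, string), tup3(char, char, int)), pair(pair(bool, T3), pair(string, bool))),  tup3(B, pair(S, nat), int) ≐ tup3(tup3(T3, R, T3), R, int),  pair(list(S1), nat) ≐ pair(S, nat).
Decompose pair/2: T3 ≐ pair(tup3(bool, bool, string), tup3(char, char, int)),  S1 ≐ pair(pair(bool, T3), pair(string, bool)).
Bind T3 := pair(tup3(bool, bool, string), tup3(char, char, int)); substituting into the 2 remaining equations that mention T3 gives: S1 ≐ pair(pair(bool, pair(tup3(bool, bool, string), tup3(char, char, int))), pair(string, bool)),  tup3(B, pair(S, nat), int) ≐ tup3(tup3(pair(tup3(bool, bool, string), tup3(char, char, int)), R, pair(tup3(bool, bool, string), tup3(char, char, int))), R, int).
Bind S1 := pair(pair(bool, pair(tup3(bool, bool, string), tup3(char, char, int))), pair(string, bool)); substituting into the one remaining equation that mentions S1 gives: pair(list(pair(pair(bool, pair(tup3(bool, bool, string), tup3(char, char, int))), pair(string, bool))), nat) ≐ pair(S, nat).
Decompose tup3/3: B ≐ tup3(pair(tup3(bool, bool, string), tup3(char, char, int)), R, pair(tup3(bool, bool, string), tup3(char, char, int))),  pair(S, nat) ≐ R,  int ≐ int.
Bind B := tup3(pair(tup3(bool, bool, string), tup3(char, char, int)), R, pair(tup3(bool, bool, string), tup3(char, char, int))); no other remaining equation mentions B.
Bind R := pair(S, nat); no other remaining equation mentions R. Substituting into the earlier binding gives B := tup3(pair(tup3(bool, bool, string), tup3(char, char, int)), pair(S, nat), pair(tup3(bool, bool, string), tup3(char, char, int))).
Delete trivial equation int ≐ int.
Decompose pair/2: list(pair(pair(bool, pair(tup3(bool, bool, string), tup3(char, char, int))), pair(string, bool))) ≐ S,  nat ≐ nat.
Bind S := list(pair(pair(bool, pair(tup3(bool, bool, string), tup3(char, char, int))), pair(string, bool))); no other remaining equation mentions S. Substituting into the earlier bindings gives B := tup3(pair(tup3(bool, bool, string), tup3(char, char, int)), pair(list(pair(pair(bool, pair(tup3(bool, bool, string), tup3(char, char, int))), pair(string, bool))), nat), pair(tup3(bool, bool, string), tup3(char, char, int))), R := pair(list(pair(pair(bool, pair(tup3(bool, bool, string), tup3(char, char, int))), pair(string, bool))), nat).
Delete trivial equation nat ≐ nat.
No equations remain and no clash or occurs-check failure arose, so a unifier exists.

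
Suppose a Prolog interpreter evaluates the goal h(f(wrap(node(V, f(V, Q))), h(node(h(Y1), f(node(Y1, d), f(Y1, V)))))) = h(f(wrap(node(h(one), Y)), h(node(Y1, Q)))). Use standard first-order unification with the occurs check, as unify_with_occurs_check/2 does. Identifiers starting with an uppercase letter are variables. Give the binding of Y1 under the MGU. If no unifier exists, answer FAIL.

FAIL

Decompose h/1: f(wrap(node(V, f(V, Q))), h(node(h(Y1), f(node(Y1, d), f(Y1, V))))) = f(wrap(node(h(one), Y)), h(node(Y1, Q))).
Decompose f/2: wrap(node(V, f(V, Q))) = wrap(node(h(one), Y)),  h(node(h(Y1), f(node(Y1, d), f(Y1, V)))) = h(node(Y1, Q)).
Decompose wrap/1: node(V, f(V, Q)) = node(h(one), Y).
Decompose node/2: V = h(one),  f(V, Q) = Y.
Bind V := h(one); substituting into the remaining equations gives: f(h(one), Q) = Y,  h(node(h(Y1), f(node(Y1, d), f(Y1, h(one))))) = h(node(Y1, Q)).
Bind Y := f(h(one), Q); no other remaining equation mentions Y.
Decompose h/1: node(h(Y1), f(node(Y1, d), f(Y1, h(one)))) = node(Y1, Q).
Decompose node/2: h(Y1) = Y1,  f(node(Y1, d), f(Y1, h(one))) = Q.
Occurs check fails: Y1 occurs in h(Y1); the equation Y1 = h(Y1) has no finite solution.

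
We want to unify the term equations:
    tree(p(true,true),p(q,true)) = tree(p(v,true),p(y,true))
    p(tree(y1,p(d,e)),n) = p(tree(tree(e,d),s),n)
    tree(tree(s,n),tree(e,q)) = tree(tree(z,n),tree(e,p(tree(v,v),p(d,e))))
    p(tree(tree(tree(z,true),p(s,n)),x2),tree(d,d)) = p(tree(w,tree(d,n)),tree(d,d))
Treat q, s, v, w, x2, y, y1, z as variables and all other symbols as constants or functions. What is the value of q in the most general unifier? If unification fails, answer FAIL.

p(tree(true,true),p(d,e))

Decompose tree/2: p(true,true) = p(v,true),  p(q,true) = p(y,true).
Decompose p/2: true = v,  true = true.
Bind v := true; substituting into the one remaining equation that mentions v gives: tree(tree(s,n),tree(e,q)) = tree(tree(z,n),tree(e,p(tree(true,true),p(d,e)))).
Delete trivial equation true = true.
Decompose p/2: q = y,  true = true.
Bind q := y; substituting into the one remaining equation that mentions q gives: tree(tree(s,n),tree(e,y)) = tree(tree(z,n),tree(e,p(tree(true,true),p(d,e)))).
Delete trivial equation true = true.
Decompose p/2: tree(y1,p(d,e)) = tree(tree(e,d),s),  n = n.
Decompose tree/2: y1 = tree(e,d),  p(d,e) = s.
Bind y1 := tree(e,d); no other remaining equation mentions y1.
Bind s := p(d,e); substituting into the 2 remaining equations that mention s gives: tree(tree(p(d,e),n),tree(e,y)) = tree(tree(z,n),tree(e,p(tree(true,true),p(d,e)))),  p(tree(tree(tree(z,true),p(p(d,e),n)),x2),tree(d,d)) = p(tree(w,tree(d,n)),tree(d,d)).
Delete trivial equation n = n.
Decompose tree/2: tree(p(d,e),n) = tree(z,n),  tree(e,y) = tree(e,p(tree(true,true),p(d,e))).
Decompose tree/2: p(d,e) = z,  n = n.
Bind z := p(d,e); substituting into the one remaining equation that mentions z gives: p(tree(tree(tree(p(d,e),true),p(p(d,e),n)),x2),tree(d,d)) = p(tree(w,tree(d,n)),tree(d,d)).
Delete trivial equation n = n.
Decompose tree/2: e = e,  y = p(tree(true,true),p(d,e)).
Delete trivial equation e = e.
Bind y := p(tree(true,true),p(d,e)); no other remaining equation mentions y. Substituting into the earlier binding gives q := p(tree(true,true),p(d,e)).
Decompose p/2: tree(tree(tree(p(d,e),true),p(p(d,e),n)),x2) = tree(w,tree(d,n)),  tree(d,d) = tree(d,d).
Decompose tree/2: tree(tree(p(d,e),true),p(p(d,e),n)) = w,  x2 = tree(d,n).
Bind w := tree(tree(p(d,e),true),p(p(d,e),n)); no other remaining equation mentions w.
Bind x2 := tree(d,n); no other remaining equation mentions x2.
Delete trivial equation tree(d,d) = tree(d,d).
MGU = { v -> true, q -> p(tree(true,true),p(d,e)), y1 -> tree(e,d), s -> p(d,e), z -> p(d,e), y -> p(tree(true,true),p(d,e)), w -> tree(tree(p(d,e),true),p(p(d,e),n)), x2 -> tree(d,n) }, so q -> p(tree(true,true),p(d,e)).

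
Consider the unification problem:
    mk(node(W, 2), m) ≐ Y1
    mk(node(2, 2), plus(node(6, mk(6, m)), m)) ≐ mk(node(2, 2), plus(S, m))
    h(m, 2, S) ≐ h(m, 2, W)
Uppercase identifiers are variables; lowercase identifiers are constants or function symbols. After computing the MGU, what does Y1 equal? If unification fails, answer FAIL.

Bind Y1 := mk(node(W, 2), m); no other remaining equation mentions Y1.
Decompose mk/2: node(2, 2) ≐ node(2, 2),  plus(node(6, mk(6, m)), m) ≐ plus(S, m).
Delete trivial equation node(2, 2) ≐ node(2, 2).
Decompose plus/2: node(6, mk(6, m)) ≐ S,  m ≐ m.
Bind S := node(6, mk(6, m)); substituting into the one remaining equation that mentions S gives: h(m, 2, node(6, mk(6, m))) ≐ h(m, 2, W).
Delete trivial equation m ≐ m.
Decompose h/3: m ≐ m,  2 ≐ 2,  node(6, mk(6, m)) ≐ W.
Delete trivial equation m ≐ m.
Delete trivial equation 2 ≐ 2.
Bind W := node(6, mk(6, m)). Substituting into the earlier binding gives Y1 := mk(node(node(6, mk(6, m)), 2), m).
MGU = { Y1 ↦ mk(node(node(6, mk(6, m)), 2), m), S ↦ node(6, mk(6, m)), W ↦ node(6, mk(6, m)) }, so Y1 ↦ mk(node(node(6, mk(6, m)), 2), m).

mk(node(node(6, mk(6, m)), 2), m)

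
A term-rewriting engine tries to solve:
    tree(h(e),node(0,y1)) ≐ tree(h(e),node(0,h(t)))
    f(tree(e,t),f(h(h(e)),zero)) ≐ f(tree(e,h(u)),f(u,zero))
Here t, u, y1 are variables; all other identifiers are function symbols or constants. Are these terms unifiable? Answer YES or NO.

Decompose tree/2: h(e) ≐ h(e),  node(0,y1) ≐ node(0,h(t)).
Delete trivial equation h(e) ≐ h(e).
Decompose node/2: 0 ≐ 0,  y1 ≐ h(t).
Delete trivial equation 0 ≐ 0.
Bind y1 := h(t); no other remaining equation mentions y1.
Decompose f/2: tree(e,t) ≐ tree(e,h(u)),  f(h(h(e)),zero) ≐ f(u,zero).
Decompose tree/2: e ≐ e,  t ≐ h(u).
Delete trivial equation e ≐ e.
Bind t := h(u); no other remaining equation mentions t. Substituting into the earlier binding gives y1 := h(h(u)).
Decompose f/2: h(h(e)) ≐ u,  zero ≐ zero.
Bind u := h(h(e)); no other remaining equation mentions u. Substituting into the earlier bindings gives y1 := h(h(h(h(e)))), t := h(h(h(e))).
Delete trivial equation zero ≐ zero.
No equations remain and no clash or occurs-check failure arose, so a unifier exists.

YES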